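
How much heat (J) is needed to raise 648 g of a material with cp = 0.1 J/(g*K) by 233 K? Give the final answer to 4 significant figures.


Q = m * cp * dT
Q = 648 * 0.1 * 233
Q = 15100 J


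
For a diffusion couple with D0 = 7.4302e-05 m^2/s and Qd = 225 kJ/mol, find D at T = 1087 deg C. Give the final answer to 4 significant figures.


D = D0 * exp(-Qd / (R*T))
T = 1360.15 K
D = 7.4302e-05 * exp(-225e3 / (8.314 * 1360.15))
D = 1.698e-13 m^2/s


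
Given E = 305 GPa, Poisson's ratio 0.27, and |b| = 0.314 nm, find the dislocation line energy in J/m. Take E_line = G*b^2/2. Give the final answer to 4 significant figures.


Step 1: G = E / (2*(1+nu))
G = 305 / (2*(1+0.27)) = 120.079 GPa = 1.20079e+11 Pa
Step 2: E_line = G*b^2/2
b = 0.314 nm = 3.14e-10 m
E_line = 0.5 * 1.20079e+11 * (3.14e-10)^2 = 5.92e-09 J/m


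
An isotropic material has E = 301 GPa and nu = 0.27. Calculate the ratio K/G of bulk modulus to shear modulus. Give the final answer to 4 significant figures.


G = E / (2*(1+nu))
G = 301 / (2*(1+0.27)) = 118.504 GPa
K = E / (3*(1-2*nu))
K = 301 / (3*(1-2*0.27)) = 218.116 GPa
K/G = 218.116 / 118.504 = 1.841


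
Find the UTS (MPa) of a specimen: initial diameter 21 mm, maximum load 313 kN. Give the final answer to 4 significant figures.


A0 = pi*(d/2)^2 = pi*(21/2)^2 = 346.361 mm^2
UTS = F_max / A0 = 313*1000 / 346.361
UTS = 903.7 MPa


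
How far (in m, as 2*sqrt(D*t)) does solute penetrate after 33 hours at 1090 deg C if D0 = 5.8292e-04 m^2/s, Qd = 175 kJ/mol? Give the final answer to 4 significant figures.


Step 1: D = D0 * exp(-Qd/(R*T))
T = 1363.15 K
D = 5.8292e-04 * exp(-175e3 / (8.314 * 1363.15)) = 1.14691e-10 m^2/s
Step 2: L = 2*sqrt(D*t)
t = 33 h = 118800 s
L = 2*sqrt(1.14691e-10 * 118800) = 7.382e-03 m


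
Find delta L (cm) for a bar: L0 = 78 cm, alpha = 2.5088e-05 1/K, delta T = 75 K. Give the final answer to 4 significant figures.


dL = L0 * alpha * dT
dL = 78 * 2.5088e-05 * 75
dL = 0.1468 cm


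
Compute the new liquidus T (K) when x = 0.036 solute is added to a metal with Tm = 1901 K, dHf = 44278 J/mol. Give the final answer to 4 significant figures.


dT = R*Tm^2*x / dHf
dT = 8.314 * 1901^2 * 0.036 / 44278
dT = 24.428 K
T_new = 1901 - 24.428 = 1877 K


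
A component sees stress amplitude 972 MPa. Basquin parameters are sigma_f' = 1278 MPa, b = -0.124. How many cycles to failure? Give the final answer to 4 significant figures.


sigma_a = sigma_f' * (2*Nf)^b
2*Nf = (sigma_a / sigma_f')^(1/b)
2*Nf = (972 / 1278)^(1/-0.124)
2*Nf = 9.09045
Nf = 4.545 cycles


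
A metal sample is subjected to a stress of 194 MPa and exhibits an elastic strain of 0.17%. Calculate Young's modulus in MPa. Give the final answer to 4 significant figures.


E = sigma / epsilon
epsilon = 0.17% = 1.7e-03
E = 194 / 1.7e-03
E = 114100 MPa


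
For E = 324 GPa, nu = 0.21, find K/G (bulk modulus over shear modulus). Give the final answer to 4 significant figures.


G = E / (2*(1+nu))
G = 324 / (2*(1+0.21)) = 133.884 GPa
K = E / (3*(1-2*nu))
K = 324 / (3*(1-2*0.21)) = 186.207 GPa
K/G = 186.207 / 133.884 = 1.391


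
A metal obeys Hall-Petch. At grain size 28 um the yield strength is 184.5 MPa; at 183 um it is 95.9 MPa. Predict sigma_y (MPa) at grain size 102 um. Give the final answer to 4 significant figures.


sigma_y = sigma0 + k / sqrt(d)
1/sqrt(d1) = 1/sqrt(2.8e-05) = 188.982;  1/sqrt(d2) = 73.9221
k = (sigma1 - sigma2) / (1/sqrt(d1) - 1/sqrt(d2)) = (184.5 - 95.9) / (188.982 - 73.9221) = 0.770032 MPa*m^0.5
sigma0 = sigma1 - k/sqrt(d1) = 184.5 - 0.770032*188.982 = 38.9776 MPa
sigma_y(d3) = 38.9776 + 0.770032 / sqrt(1.02e-04) = 115.2 MPa


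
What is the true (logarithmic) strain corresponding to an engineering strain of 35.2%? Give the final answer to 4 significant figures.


epsilon_true = ln(1 + epsilon_eng)
epsilon_true = ln(1 + 0.352)
epsilon_true = 0.3016


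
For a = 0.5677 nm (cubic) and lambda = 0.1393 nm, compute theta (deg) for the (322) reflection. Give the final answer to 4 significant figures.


d = a / sqrt(h^2+k^2+l^2)
d = 0.5677 / sqrt(17) = 0.137687 nm
lambda = 2*d*sin(theta)  =>  sin(theta) = lambda / (2*d)
sin(theta) = 0.1393 / (2 * 0.137687) = 0.505856
theta = 30.39 deg


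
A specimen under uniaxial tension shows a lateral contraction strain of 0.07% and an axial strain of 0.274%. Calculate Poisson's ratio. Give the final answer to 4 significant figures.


nu = -epsilon_lat / epsilon_axial
Lateral strain is contraction (negative), so using magnitudes:
nu = 0.07 / 0.274
nu = 0.2555


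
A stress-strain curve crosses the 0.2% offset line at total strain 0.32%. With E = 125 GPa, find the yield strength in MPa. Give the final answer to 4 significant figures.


Offset strain = 0.002
Elastic strain at yield = total_strain - offset = 3.2e-03 - 0.002 = 1.2e-03
sigma_y = E * elastic_strain = 125000 * 1.2e-03
sigma_y = 150 MPa


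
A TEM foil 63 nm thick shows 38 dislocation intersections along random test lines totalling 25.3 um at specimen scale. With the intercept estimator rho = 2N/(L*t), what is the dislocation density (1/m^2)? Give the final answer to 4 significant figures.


rho = 2N / (L * t)
L = 25.3 um = 2.53e-05 m, t = 63 nm = 6.3e-08 m
rho = 2 * 38 / (2.53e-05 * 6.3e-08)
rho = 4.768e+13 1/m^2


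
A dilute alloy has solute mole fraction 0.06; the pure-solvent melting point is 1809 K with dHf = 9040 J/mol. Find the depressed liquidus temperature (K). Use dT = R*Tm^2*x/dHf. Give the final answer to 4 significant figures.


dT = R*Tm^2*x / dHf
dT = 8.314 * 1809^2 * 0.06 / 9040
dT = 180.58 K
T_new = 1809 - 180.58 = 1628 K


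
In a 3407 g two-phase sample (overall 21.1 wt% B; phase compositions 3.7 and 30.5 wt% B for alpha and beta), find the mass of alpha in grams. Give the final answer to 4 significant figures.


f_alpha = (C_beta - C0) / (C_beta - C_alpha)
f_alpha = (30.5 - 21.1) / (30.5 - 3.7) = 0.350746
m_alpha = f_alpha * m_total = 0.350746 * 3407 = 1195 g


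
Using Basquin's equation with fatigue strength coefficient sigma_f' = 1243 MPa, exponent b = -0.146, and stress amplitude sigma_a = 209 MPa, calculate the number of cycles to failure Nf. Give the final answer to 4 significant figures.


sigma_a = sigma_f' * (2*Nf)^b
2*Nf = (sigma_a / sigma_f')^(1/b)
2*Nf = (209 / 1243)^(1/-0.146)
2*Nf = 201185
Nf = 100600 cycles


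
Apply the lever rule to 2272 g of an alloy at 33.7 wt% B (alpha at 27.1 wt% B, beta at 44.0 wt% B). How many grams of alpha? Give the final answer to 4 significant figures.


f_alpha = (C_beta - C0) / (C_beta - C_alpha)
f_alpha = (44.0 - 33.7) / (44.0 - 27.1) = 0.609467
m_alpha = f_alpha * m_total = 0.609467 * 2272 = 1385 g


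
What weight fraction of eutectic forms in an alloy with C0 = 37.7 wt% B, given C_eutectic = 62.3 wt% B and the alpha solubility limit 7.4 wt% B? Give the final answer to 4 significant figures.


f_primary = (C_e - C0) / (C_e - C_alpha_max)
f_primary = (62.3 - 37.7) / (62.3 - 7.4)
f_primary = 0.448087
f_eutectic = 1 - 0.448087 = 0.5519


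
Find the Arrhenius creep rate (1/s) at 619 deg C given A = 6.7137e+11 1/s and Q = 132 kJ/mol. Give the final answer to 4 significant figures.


rate = A * exp(-Q / (R*T))
T = 619 + 273.15 = 892.15 K
rate = 6.7137e+11 * exp(-132e3 / (8.314 * 892.15))
rate = 12540 1/s


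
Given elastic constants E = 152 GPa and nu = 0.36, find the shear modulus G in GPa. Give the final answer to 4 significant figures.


G = E / (2*(1+nu))
G = 152 / (2*(1+0.36))
G = 55.88 GPa


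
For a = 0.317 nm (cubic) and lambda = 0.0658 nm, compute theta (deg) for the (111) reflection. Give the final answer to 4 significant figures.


d = a / sqrt(h^2+k^2+l^2)
d = 0.317 / sqrt(3) = 0.18302 nm
lambda = 2*d*sin(theta)  =>  sin(theta) = lambda / (2*d)
sin(theta) = 0.0658 / (2 * 0.18302) = 0.179762
theta = 10.36 deg


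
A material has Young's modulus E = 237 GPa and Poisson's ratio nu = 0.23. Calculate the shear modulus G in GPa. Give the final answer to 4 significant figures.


G = E / (2*(1+nu))
G = 237 / (2*(1+0.23))
G = 96.34 GPa


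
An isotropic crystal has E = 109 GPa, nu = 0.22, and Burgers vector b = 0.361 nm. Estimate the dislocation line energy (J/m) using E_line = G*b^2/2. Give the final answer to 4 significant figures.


Step 1: G = E / (2*(1+nu))
G = 109 / (2*(1+0.22)) = 44.6721 GPa = 4.46721e+10 Pa
Step 2: E_line = G*b^2/2
b = 0.361 nm = 3.61e-10 m
E_line = 0.5 * 4.46721e+10 * (3.61e-10)^2 = 2.911e-09 J/m


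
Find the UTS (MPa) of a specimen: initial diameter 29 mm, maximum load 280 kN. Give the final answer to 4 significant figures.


A0 = pi*(d/2)^2 = pi*(29/2)^2 = 660.52 mm^2
UTS = F_max / A0 = 280*1000 / 660.52
UTS = 423.9 MPa


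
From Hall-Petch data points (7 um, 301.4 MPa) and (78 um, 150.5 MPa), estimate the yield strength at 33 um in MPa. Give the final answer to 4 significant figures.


sigma_y = sigma0 + k / sqrt(d)
1/sqrt(d1) = 1/sqrt(7e-06) = 377.964;  1/sqrt(d2) = 113.228
k = (sigma1 - sigma2) / (1/sqrt(d1) - 1/sqrt(d2)) = (301.4 - 150.5) / (377.964 - 113.228) = 0.57 MPa*m^0.5
sigma0 = sigma1 - k/sqrt(d1) = 301.4 - 0.57*377.964 = 85.9602 MPa
sigma_y(d3) = 85.9602 + 0.57 / sqrt(3.3e-05) = 185.2 MPa


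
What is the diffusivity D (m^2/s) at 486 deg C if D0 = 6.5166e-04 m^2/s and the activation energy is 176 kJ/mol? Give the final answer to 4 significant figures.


D = D0 * exp(-Qd / (R*T))
T = 759.15 K
D = 6.5166e-04 * exp(-176e3 / (8.314 * 759.15))
D = 5.054e-16 m^2/s


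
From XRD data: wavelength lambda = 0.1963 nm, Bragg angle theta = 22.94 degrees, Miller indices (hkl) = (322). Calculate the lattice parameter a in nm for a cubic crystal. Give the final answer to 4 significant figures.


d = lambda / (2*sin(theta))
d = 0.1963 / (2*sin(22.94 deg))
d = 0.251817 nm
a = d * sqrt(h^2+k^2+l^2) = 0.251817 * sqrt(17)
a = 1.038 nm


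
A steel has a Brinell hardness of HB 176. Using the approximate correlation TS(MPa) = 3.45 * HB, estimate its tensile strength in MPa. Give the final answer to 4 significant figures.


TS (MPa) = 3.45 * HB
TS = 3.45 * 176
TS = 607.2 MPa


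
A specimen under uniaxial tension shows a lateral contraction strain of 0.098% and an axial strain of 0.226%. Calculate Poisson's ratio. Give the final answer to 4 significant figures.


nu = -epsilon_lat / epsilon_axial
Lateral strain is contraction (negative), so using magnitudes:
nu = 0.098 / 0.226
nu = 0.4336


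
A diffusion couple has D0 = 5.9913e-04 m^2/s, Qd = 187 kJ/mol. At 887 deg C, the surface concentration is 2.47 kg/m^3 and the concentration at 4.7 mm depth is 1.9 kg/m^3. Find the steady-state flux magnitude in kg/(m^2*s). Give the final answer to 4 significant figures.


Step 1: D = D0 * exp(-Qd/(R*T))
T = 887 + 273.15 = 1160.15 K
D = 5.9913e-04 * exp(-187e3 / (8.314 * 1160.15)) = 2.27888e-12 m^2/s
Step 2: J = D * (C1 - C2) / dx
J = 2.27888e-12 * (2.47 - 1.9) / 4.7e-03
J = 2.764e-10 kg/(m^2*s)


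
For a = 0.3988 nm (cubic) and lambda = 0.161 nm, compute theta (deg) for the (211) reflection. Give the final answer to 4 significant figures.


d = a / sqrt(h^2+k^2+l^2)
d = 0.3988 / sqrt(6) = 0.162809 nm
lambda = 2*d*sin(theta)  =>  sin(theta) = lambda / (2*d)
sin(theta) = 0.161 / (2 * 0.162809) = 0.494443
theta = 29.63 deg


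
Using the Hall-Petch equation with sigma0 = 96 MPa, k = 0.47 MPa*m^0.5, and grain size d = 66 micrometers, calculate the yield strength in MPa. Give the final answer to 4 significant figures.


sigma_y = sigma0 + k / sqrt(d)
d = 66 um = 6.6e-05 m
sigma_y = 96 + 0.47 / sqrt(6.6e-05)
sigma_y = 153.9 MPa


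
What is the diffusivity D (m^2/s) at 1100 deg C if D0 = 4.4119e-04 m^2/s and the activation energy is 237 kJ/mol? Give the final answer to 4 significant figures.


D = D0 * exp(-Qd / (R*T))
T = 1373.15 K
D = 4.4119e-04 * exp(-237e3 / (8.314 * 1373.15))
D = 4.254e-13 m^2/s


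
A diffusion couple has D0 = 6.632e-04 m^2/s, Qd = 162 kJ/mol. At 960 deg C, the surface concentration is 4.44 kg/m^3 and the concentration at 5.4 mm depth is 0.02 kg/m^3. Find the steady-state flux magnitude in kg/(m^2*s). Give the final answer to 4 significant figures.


Step 1: D = D0 * exp(-Qd/(R*T))
T = 960 + 273.15 = 1233.15 K
D = 6.632e-04 * exp(-162e3 / (8.314 * 1233.15)) = 9.10513e-11 m^2/s
Step 2: J = D * (C1 - C2) / dx
J = 9.10513e-11 * (4.44 - 0.02) / 5.4e-03
J = 7.453e-08 kg/(m^2*s)


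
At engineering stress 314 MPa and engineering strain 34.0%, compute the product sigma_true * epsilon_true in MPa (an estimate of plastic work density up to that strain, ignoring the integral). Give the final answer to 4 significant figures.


sigma_true = sigma_eng * (1 + epsilon_eng)
sigma_true = 314 * (1 + 0.34) = 420.76 MPa
epsilon_true = ln(1 + epsilon_eng)
epsilon_true = ln(1 + 0.34) = 0.29267
sigma_true * epsilon_true = 420.76 * 0.29267 = 123.1 MPa


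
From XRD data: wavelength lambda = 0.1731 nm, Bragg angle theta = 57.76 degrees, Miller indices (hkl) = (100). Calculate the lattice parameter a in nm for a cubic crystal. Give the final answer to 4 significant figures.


d = lambda / (2*sin(theta))
d = 0.1731 / (2*sin(57.76 deg))
d = 0.102327 nm
a = d * sqrt(h^2+k^2+l^2) = 0.102327 * sqrt(1)
a = 0.1023 nm


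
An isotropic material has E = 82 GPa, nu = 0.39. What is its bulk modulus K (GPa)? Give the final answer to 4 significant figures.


K = E / (3*(1-2*nu))
K = 82 / (3*(1-2*0.39))
K = 124.2 GPa


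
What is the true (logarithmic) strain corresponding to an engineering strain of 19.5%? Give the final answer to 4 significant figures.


epsilon_true = ln(1 + epsilon_eng)
epsilon_true = ln(1 + 0.195)
epsilon_true = 0.1781


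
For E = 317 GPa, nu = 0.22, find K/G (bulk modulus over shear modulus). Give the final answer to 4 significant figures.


G = E / (2*(1+nu))
G = 317 / (2*(1+0.22)) = 129.918 GPa
K = E / (3*(1-2*nu))
K = 317 / (3*(1-2*0.22)) = 188.69 GPa
K/G = 188.69 / 129.918 = 1.452


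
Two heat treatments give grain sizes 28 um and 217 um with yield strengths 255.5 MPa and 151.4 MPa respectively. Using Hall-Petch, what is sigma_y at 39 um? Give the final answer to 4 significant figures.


sigma_y = sigma0 + k / sqrt(d)
1/sqrt(d1) = 1/sqrt(2.8e-05) = 188.982;  1/sqrt(d2) = 67.8844
k = (sigma1 - sigma2) / (1/sqrt(d1) - 1/sqrt(d2)) = (255.5 - 151.4) / (188.982 - 67.8844) = 0.859636 MPa*m^0.5
sigma0 = sigma1 - k/sqrt(d1) = 255.5 - 0.859636*188.982 = 93.0441 MPa
sigma_y(d3) = 93.0441 + 0.859636 / sqrt(3.9e-05) = 230.7 MPa


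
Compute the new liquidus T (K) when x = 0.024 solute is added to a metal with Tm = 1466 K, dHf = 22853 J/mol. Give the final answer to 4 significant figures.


dT = R*Tm^2*x / dHf
dT = 8.314 * 1466^2 * 0.024 / 22853
dT = 18.7649 K
T_new = 1466 - 18.7649 = 1447 K


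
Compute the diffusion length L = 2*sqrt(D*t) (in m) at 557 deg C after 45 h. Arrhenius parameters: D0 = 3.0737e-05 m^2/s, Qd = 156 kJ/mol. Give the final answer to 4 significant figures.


Step 1: D = D0 * exp(-Qd/(R*T))
T = 830.15 K
D = 3.0737e-05 * exp(-156e3 / (8.314 * 830.15)) = 4.69338e-15 m^2/s
Step 2: L = 2*sqrt(D*t)
t = 45 h = 162000 s
L = 2*sqrt(4.69338e-15 * 162000) = 5.515e-05 m


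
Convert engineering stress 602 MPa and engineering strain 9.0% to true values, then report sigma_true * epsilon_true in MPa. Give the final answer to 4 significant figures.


sigma_true = sigma_eng * (1 + epsilon_eng)
sigma_true = 602 * (1 + 0.09) = 656.18 MPa
epsilon_true = ln(1 + epsilon_eng)
epsilon_true = ln(1 + 0.09) = 0.0861777
sigma_true * epsilon_true = 656.18 * 0.0861777 = 56.55 MPa


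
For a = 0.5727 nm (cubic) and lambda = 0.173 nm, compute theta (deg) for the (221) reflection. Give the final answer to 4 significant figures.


d = a / sqrt(h^2+k^2+l^2)
d = 0.5727 / sqrt(9) = 0.1909 nm
lambda = 2*d*sin(theta)  =>  sin(theta) = lambda / (2*d)
sin(theta) = 0.173 / (2 * 0.1909) = 0.453117
theta = 26.94 deg


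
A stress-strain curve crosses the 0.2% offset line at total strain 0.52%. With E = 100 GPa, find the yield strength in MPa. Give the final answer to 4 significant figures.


Offset strain = 0.002
Elastic strain at yield = total_strain - offset = 5.2e-03 - 0.002 = 3.2e-03
sigma_y = E * elastic_strain = 100000 * 3.2e-03
sigma_y = 320 MPa


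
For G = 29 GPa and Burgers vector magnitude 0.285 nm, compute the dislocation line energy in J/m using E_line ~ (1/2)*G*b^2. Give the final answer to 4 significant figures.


E = G*b^2/2
b = 0.285 nm = 2.85e-10 m
G = 29 GPa = 2.9e+10 Pa
E = 0.5 * 2.9e+10 * (2.85e-10)^2
E = 1.178e-09 J/m


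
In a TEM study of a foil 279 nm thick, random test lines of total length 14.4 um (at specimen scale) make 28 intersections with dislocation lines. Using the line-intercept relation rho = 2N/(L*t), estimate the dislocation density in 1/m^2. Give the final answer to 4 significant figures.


rho = 2N / (L * t)
L = 14.4 um = 1.44e-05 m, t = 279 nm = 2.79e-07 m
rho = 2 * 28 / (1.44e-05 * 2.79e-07)
rho = 1.394e+13 1/m^2


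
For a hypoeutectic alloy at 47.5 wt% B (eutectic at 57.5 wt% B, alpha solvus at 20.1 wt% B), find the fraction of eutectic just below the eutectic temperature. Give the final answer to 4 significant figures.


f_primary = (C_e - C0) / (C_e - C_alpha_max)
f_primary = (57.5 - 47.5) / (57.5 - 20.1)
f_primary = 0.26738
f_eutectic = 1 - 0.26738 = 0.7326


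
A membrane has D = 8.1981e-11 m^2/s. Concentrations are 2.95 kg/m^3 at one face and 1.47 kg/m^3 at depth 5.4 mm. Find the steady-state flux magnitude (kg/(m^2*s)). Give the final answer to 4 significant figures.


J = -D * (dC/dx) = D * (C1 - C2) / dx
J = 8.1981e-11 * (2.95 - 1.47) / 5.4e-03
J = 2.247e-08 kg/(m^2*s)


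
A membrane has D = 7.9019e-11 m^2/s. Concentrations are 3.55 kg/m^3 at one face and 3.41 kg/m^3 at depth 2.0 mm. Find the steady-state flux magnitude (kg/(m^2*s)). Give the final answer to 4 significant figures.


J = -D * (dC/dx) = D * (C1 - C2) / dx
J = 7.9019e-11 * (3.55 - 3.41) / 2e-03
J = 5.531e-09 kg/(m^2*s)


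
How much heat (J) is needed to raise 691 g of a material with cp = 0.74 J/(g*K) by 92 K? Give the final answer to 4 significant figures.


Q = m * cp * dT
Q = 691 * 0.74 * 92
Q = 47040 J


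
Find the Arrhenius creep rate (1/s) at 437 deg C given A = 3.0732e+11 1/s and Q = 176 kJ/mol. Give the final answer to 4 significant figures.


rate = A * exp(-Q / (R*T))
T = 437 + 273.15 = 710.15 K
rate = 3.0732e+11 * exp(-176e3 / (8.314 * 710.15))
rate = 0.0348 1/s


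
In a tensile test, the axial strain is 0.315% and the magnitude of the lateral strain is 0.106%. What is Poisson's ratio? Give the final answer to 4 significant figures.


nu = -epsilon_lat / epsilon_axial
Lateral strain is contraction (negative), so using magnitudes:
nu = 0.106 / 0.315
nu = 0.3365


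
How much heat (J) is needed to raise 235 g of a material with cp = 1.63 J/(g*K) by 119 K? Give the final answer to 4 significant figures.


Q = m * cp * dT
Q = 235 * 1.63 * 119
Q = 45580 J


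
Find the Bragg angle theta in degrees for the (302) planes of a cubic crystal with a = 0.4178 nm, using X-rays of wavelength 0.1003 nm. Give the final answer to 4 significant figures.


d = a / sqrt(h^2+k^2+l^2)
d = 0.4178 / sqrt(13) = 0.115877 nm
lambda = 2*d*sin(theta)  =>  sin(theta) = lambda / (2*d)
sin(theta) = 0.1003 / (2 * 0.115877) = 0.432787
theta = 25.64 deg


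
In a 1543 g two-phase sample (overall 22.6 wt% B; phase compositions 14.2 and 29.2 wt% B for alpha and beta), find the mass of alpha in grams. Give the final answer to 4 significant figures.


f_alpha = (C_beta - C0) / (C_beta - C_alpha)
f_alpha = (29.2 - 22.6) / (29.2 - 14.2) = 0.44
m_alpha = f_alpha * m_total = 0.44 * 1543 = 678.9 g


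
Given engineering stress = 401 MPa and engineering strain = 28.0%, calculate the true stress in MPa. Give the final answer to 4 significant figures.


sigma_true = sigma_eng * (1 + epsilon_eng)
sigma_true = 401 * (1 + 0.28)
sigma_true = 513.3 MPa


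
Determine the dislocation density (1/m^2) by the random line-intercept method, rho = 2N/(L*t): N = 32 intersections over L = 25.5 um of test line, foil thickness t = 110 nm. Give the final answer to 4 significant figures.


rho = 2N / (L * t)
L = 25.5 um = 2.55e-05 m, t = 110 nm = 1.1e-07 m
rho = 2 * 32 / (2.55e-05 * 1.1e-07)
rho = 2.282e+13 1/m^2


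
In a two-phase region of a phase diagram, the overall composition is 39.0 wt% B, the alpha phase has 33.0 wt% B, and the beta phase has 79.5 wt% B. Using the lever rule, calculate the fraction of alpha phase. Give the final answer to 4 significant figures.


f_alpha = (C_beta - C0) / (C_beta - C_alpha)
f_alpha = (79.5 - 39.0) / (79.5 - 33.0)
f_alpha = 0.871


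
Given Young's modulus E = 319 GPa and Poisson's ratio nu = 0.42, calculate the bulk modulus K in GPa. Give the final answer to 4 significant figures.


K = E / (3*(1-2*nu))
K = 319 / (3*(1-2*0.42))
K = 664.6 GPa


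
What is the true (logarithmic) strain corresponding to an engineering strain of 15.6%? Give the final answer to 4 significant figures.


epsilon_true = ln(1 + epsilon_eng)
epsilon_true = ln(1 + 0.156)
epsilon_true = 0.145


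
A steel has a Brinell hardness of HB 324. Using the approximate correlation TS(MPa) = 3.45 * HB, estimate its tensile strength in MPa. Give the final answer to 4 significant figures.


TS (MPa) = 3.45 * HB
TS = 3.45 * 324
TS = 1118 MPa


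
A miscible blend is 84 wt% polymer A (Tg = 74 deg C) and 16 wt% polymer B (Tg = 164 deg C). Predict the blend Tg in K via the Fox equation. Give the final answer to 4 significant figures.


1/Tg = w1/Tg1 + w2/Tg2 (in Kelvin)
Tg1 = 347.15 K, Tg2 = 437.15 K
1/Tg = 0.84/347.15 + 0.16/437.15
Tg = 359 K


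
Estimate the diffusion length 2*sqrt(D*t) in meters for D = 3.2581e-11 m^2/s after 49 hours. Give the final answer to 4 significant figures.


t = 49 hr = 176400 s
Diffusion length = 2*sqrt(D*t)
= 2*sqrt(3.2581e-11 * 176400)
= 4.795e-03 m


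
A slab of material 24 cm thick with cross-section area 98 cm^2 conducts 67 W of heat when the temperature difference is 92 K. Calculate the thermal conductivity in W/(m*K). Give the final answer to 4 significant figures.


k = Q*L / (A*dT)
L = 0.24 m, A = 9.8e-03 m^2
k = 67 * 0.24 / (9.8e-03 * 92)
k = 17.83 W/(m*K)


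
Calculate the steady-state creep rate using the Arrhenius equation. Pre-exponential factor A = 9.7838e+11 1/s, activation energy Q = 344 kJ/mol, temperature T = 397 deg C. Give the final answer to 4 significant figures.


rate = A * exp(-Q / (R*T))
T = 397 + 273.15 = 670.15 K
rate = 9.7838e+11 * exp(-344e3 / (8.314 * 670.15))
rate = 1.502e-15 1/s


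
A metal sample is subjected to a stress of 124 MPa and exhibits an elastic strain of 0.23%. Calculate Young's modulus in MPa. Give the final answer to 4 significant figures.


E = sigma / epsilon
epsilon = 0.23% = 2.3e-03
E = 124 / 2.3e-03
E = 53910 MPa


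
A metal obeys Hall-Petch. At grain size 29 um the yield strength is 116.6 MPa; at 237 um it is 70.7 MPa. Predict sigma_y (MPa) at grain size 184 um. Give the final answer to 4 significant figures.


sigma_y = sigma0 + k / sqrt(d)
1/sqrt(d1) = 1/sqrt(2.9e-05) = 185.695;  1/sqrt(d2) = 64.957
k = (sigma1 - sigma2) / (1/sqrt(d1) - 1/sqrt(d2)) = (116.6 - 70.7) / (185.695 - 64.957) = 0.380161 MPa*m^0.5
sigma0 = sigma1 - k/sqrt(d1) = 116.6 - 0.380161*185.695 = 46.0059 MPa
sigma_y(d3) = 46.0059 + 0.380161 / sqrt(1.84e-04) = 74.03 MPa


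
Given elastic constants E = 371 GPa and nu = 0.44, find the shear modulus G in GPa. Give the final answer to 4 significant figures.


G = E / (2*(1+nu))
G = 371 / (2*(1+0.44))
G = 128.8 GPa


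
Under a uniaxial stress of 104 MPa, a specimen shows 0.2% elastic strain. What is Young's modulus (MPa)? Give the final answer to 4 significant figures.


E = sigma / epsilon
epsilon = 0.2% = 2e-03
E = 104 / 2e-03
E = 52000 MPa


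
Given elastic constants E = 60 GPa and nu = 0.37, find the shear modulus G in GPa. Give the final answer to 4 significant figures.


G = E / (2*(1+nu))
G = 60 / (2*(1+0.37))
G = 21.9 GPa


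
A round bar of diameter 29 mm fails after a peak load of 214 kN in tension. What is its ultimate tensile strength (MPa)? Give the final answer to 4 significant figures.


A0 = pi*(d/2)^2 = pi*(29/2)^2 = 660.52 mm^2
UTS = F_max / A0 = 214*1000 / 660.52
UTS = 324 MPa


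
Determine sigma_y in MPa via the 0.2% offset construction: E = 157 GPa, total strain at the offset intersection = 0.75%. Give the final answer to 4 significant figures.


Offset strain = 0.002
Elastic strain at yield = total_strain - offset = 7.5e-03 - 0.002 = 5.5e-03
sigma_y = E * elastic_strain = 157000 * 5.5e-03
sigma_y = 863.5 MPa


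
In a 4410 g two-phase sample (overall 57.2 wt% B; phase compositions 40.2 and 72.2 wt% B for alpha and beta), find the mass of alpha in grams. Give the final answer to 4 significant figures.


f_alpha = (C_beta - C0) / (C_beta - C_alpha)
f_alpha = (72.2 - 57.2) / (72.2 - 40.2) = 0.46875
m_alpha = f_alpha * m_total = 0.46875 * 4410 = 2067 g


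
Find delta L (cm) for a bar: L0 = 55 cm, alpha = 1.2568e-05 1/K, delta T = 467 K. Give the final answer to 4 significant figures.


dL = L0 * alpha * dT
dL = 55 * 1.2568e-05 * 467
dL = 0.3228 cm


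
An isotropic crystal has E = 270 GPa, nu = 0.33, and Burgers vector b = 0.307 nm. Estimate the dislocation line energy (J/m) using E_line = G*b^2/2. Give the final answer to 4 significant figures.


Step 1: G = E / (2*(1+nu))
G = 270 / (2*(1+0.33)) = 101.504 GPa = 1.01504e+11 Pa
Step 2: E_line = G*b^2/2
b = 0.307 nm = 3.07e-10 m
E_line = 0.5 * 1.01504e+11 * (3.07e-10)^2 = 4.783e-09 J/m


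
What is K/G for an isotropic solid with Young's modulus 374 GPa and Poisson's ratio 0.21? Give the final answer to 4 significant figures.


G = E / (2*(1+nu))
G = 374 / (2*(1+0.21)) = 154.545 GPa
K = E / (3*(1-2*nu))
K = 374 / (3*(1-2*0.21)) = 214.943 GPa
K/G = 214.943 / 154.545 = 1.391


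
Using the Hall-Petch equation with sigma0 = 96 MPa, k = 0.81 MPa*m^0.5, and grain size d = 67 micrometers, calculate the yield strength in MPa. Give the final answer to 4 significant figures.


sigma_y = sigma0 + k / sqrt(d)
d = 67 um = 6.7e-05 m
sigma_y = 96 + 0.81 / sqrt(6.7e-05)
sigma_y = 195 MPa


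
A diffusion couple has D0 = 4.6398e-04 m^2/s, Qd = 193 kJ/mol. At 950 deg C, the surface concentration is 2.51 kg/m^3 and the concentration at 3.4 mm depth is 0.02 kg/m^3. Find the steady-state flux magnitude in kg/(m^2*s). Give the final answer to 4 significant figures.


Step 1: D = D0 * exp(-Qd/(R*T))
T = 950 + 273.15 = 1223.15 K
D = 4.6398e-04 * exp(-193e3 / (8.314 * 1223.15)) = 2.65542e-12 m^2/s
Step 2: J = D * (C1 - C2) / dx
J = 2.65542e-12 * (2.51 - 0.02) / 3.4e-03
J = 1.945e-09 kg/(m^2*s)


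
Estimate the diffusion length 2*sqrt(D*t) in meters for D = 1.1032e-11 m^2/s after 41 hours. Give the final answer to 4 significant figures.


t = 41 hr = 147600 s
Diffusion length = 2*sqrt(D*t)
= 2*sqrt(1.1032e-11 * 147600)
= 2.552e-03 m


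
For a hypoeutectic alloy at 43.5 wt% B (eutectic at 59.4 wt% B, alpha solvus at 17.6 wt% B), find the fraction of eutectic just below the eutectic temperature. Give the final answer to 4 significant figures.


f_primary = (C_e - C0) / (C_e - C_alpha_max)
f_primary = (59.4 - 43.5) / (59.4 - 17.6)
f_primary = 0.380383
f_eutectic = 1 - 0.380383 = 0.6196


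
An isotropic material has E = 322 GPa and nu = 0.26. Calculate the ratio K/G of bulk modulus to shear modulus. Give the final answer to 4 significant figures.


G = E / (2*(1+nu))
G = 322 / (2*(1+0.26)) = 127.778 GPa
K = E / (3*(1-2*nu))
K = 322 / (3*(1-2*0.26)) = 223.611 GPa
K/G = 223.611 / 127.778 = 1.75


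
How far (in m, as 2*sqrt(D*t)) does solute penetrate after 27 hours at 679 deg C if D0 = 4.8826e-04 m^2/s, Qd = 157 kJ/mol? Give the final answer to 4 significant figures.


Step 1: D = D0 * exp(-Qd/(R*T))
T = 952.15 K
D = 4.8826e-04 * exp(-157e3 / (8.314 * 952.15)) = 1.18952e-12 m^2/s
Step 2: L = 2*sqrt(D*t)
t = 27 h = 97200 s
L = 2*sqrt(1.18952e-12 * 97200) = 6.801e-04 m


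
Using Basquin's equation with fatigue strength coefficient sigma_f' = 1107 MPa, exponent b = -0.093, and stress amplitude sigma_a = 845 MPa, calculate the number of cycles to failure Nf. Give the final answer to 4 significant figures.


sigma_a = sigma_f' * (2*Nf)^b
2*Nf = (sigma_a / sigma_f')^(1/b)
2*Nf = (845 / 1107)^(1/-0.093)
2*Nf = 18.247
Nf = 9.124 cycles


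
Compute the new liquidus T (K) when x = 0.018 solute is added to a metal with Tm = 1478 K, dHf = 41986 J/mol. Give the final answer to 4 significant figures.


dT = R*Tm^2*x / dHf
dT = 8.314 * 1478^2 * 0.018 / 41986
dT = 7.78622 K
T_new = 1478 - 7.78622 = 1470 K


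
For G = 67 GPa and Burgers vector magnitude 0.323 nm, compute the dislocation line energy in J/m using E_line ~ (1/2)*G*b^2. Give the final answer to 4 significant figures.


E = G*b^2/2
b = 0.323 nm = 3.23e-10 m
G = 67 GPa = 6.7e+10 Pa
E = 0.5 * 6.7e+10 * (3.23e-10)^2
E = 3.495e-09 J/m


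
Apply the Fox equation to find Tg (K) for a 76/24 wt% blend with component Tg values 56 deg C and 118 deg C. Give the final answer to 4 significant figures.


1/Tg = w1/Tg1 + w2/Tg2 (in Kelvin)
Tg1 = 329.15 K, Tg2 = 391.15 K
1/Tg = 0.76/329.15 + 0.24/391.15
Tg = 342.2 K


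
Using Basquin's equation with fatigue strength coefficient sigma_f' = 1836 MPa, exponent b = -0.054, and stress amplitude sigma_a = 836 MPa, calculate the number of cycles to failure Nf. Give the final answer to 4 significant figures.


sigma_a = sigma_f' * (2*Nf)^b
2*Nf = (sigma_a / sigma_f')^(1/b)
2*Nf = (836 / 1836)^(1/-0.054)
2*Nf = 2.12401e+06
Nf = 1.062e+06 cycles


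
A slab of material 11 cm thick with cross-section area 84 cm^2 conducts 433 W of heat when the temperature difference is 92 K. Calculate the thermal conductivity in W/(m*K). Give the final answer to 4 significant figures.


k = Q*L / (A*dT)
L = 0.11 m, A = 8.4e-03 m^2
k = 433 * 0.11 / (8.4e-03 * 92)
k = 61.63 W/(m*K)


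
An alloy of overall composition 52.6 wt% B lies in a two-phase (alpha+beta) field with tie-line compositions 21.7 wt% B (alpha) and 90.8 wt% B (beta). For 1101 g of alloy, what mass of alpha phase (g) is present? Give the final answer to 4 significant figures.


f_alpha = (C_beta - C0) / (C_beta - C_alpha)
f_alpha = (90.8 - 52.6) / (90.8 - 21.7) = 0.552822
m_alpha = f_alpha * m_total = 0.552822 * 1101 = 608.7 g


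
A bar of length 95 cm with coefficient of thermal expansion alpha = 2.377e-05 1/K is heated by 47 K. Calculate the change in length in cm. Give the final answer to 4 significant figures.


dL = L0 * alpha * dT
dL = 95 * 2.377e-05 * 47
dL = 0.1061 cm


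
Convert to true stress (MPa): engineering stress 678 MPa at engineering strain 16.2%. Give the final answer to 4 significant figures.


sigma_true = sigma_eng * (1 + epsilon_eng)
sigma_true = 678 * (1 + 0.162)
sigma_true = 787.8 MPa


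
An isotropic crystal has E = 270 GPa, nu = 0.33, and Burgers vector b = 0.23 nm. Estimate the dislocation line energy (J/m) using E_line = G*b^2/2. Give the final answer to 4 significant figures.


Step 1: G = E / (2*(1+nu))
G = 270 / (2*(1+0.33)) = 101.504 GPa = 1.01504e+11 Pa
Step 2: E_line = G*b^2/2
b = 0.23 nm = 2.3e-10 m
E_line = 0.5 * 1.01504e+11 * (2.3e-10)^2 = 2.685e-09 J/m


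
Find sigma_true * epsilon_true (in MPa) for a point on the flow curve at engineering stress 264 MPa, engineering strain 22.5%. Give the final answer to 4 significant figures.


sigma_true = sigma_eng * (1 + epsilon_eng)
sigma_true = 264 * (1 + 0.225) = 323.4 MPa
epsilon_true = ln(1 + epsilon_eng)
epsilon_true = ln(1 + 0.225) = 0.202941
sigma_true * epsilon_true = 323.4 * 0.202941 = 65.63 MPa


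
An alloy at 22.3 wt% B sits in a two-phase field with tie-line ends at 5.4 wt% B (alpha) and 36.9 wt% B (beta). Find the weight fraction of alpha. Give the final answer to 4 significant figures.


f_alpha = (C_beta - C0) / (C_beta - C_alpha)
f_alpha = (36.9 - 22.3) / (36.9 - 5.4)
f_alpha = 0.4635


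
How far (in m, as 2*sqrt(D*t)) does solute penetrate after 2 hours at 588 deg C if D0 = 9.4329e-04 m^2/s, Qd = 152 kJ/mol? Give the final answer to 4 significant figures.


Step 1: D = D0 * exp(-Qd/(R*T))
T = 861.15 K
D = 9.4329e-04 * exp(-152e3 / (8.314 * 861.15)) = 5.68162e-13 m^2/s
Step 2: L = 2*sqrt(D*t)
t = 2 h = 7200 s
L = 2*sqrt(5.68162e-13 * 7200) = 1.279e-04 m


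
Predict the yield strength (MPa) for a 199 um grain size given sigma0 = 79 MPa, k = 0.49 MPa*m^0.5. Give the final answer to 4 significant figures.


sigma_y = sigma0 + k / sqrt(d)
d = 199 um = 1.99e-04 m
sigma_y = 79 + 0.49 / sqrt(1.99e-04)
sigma_y = 113.7 MPa


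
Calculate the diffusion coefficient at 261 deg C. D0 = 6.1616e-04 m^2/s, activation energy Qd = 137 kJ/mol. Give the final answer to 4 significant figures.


D = D0 * exp(-Qd / (R*T))
T = 534.15 K
D = 6.1616e-04 * exp(-137e3 / (8.314 * 534.15))
D = 2.466e-17 m^2/s


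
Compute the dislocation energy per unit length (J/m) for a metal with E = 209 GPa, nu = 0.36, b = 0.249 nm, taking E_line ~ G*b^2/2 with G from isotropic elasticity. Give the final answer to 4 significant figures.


Step 1: G = E / (2*(1+nu))
G = 209 / (2*(1+0.36)) = 76.8382 GPa = 7.68382e+10 Pa
Step 2: E_line = G*b^2/2
b = 0.249 nm = 2.49e-10 m
E_line = 0.5 * 7.68382e+10 * (2.49e-10)^2 = 2.382e-09 J/m


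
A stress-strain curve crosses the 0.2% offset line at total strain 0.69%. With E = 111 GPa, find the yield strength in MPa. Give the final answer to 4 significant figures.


Offset strain = 0.002
Elastic strain at yield = total_strain - offset = 6.9e-03 - 0.002 = 4.9e-03
sigma_y = E * elastic_strain = 111000 * 4.9e-03
sigma_y = 543.9 MPa


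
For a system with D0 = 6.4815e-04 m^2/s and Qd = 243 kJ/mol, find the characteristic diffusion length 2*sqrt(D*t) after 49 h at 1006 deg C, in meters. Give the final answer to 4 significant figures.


Step 1: D = D0 * exp(-Qd/(R*T))
T = 1279.15 K
D = 6.4815e-04 * exp(-243e3 / (8.314 * 1279.15)) = 7.73228e-14 m^2/s
Step 2: L = 2*sqrt(D*t)
t = 49 h = 176400 s
L = 2*sqrt(7.73228e-14 * 176400) = 2.336e-04 m


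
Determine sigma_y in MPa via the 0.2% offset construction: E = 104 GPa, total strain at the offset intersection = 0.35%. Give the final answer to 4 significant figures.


Offset strain = 0.002
Elastic strain at yield = total_strain - offset = 3.5e-03 - 0.002 = 1.5e-03
sigma_y = E * elastic_strain = 104000 * 1.5e-03
sigma_y = 156 MPa


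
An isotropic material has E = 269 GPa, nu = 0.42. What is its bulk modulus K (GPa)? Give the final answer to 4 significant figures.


K = E / (3*(1-2*nu))
K = 269 / (3*(1-2*0.42))
K = 560.4 GPa


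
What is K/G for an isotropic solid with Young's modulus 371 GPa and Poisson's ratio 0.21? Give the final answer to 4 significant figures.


G = E / (2*(1+nu))
G = 371 / (2*(1+0.21)) = 153.306 GPa
K = E / (3*(1-2*nu))
K = 371 / (3*(1-2*0.21)) = 213.218 GPa
K/G = 213.218 / 153.306 = 1.391


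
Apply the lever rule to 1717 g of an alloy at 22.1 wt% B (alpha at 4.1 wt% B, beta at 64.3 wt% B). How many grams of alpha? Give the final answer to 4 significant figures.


f_alpha = (C_beta - C0) / (C_beta - C_alpha)
f_alpha = (64.3 - 22.1) / (64.3 - 4.1) = 0.700997
m_alpha = f_alpha * m_total = 0.700997 * 1717 = 1204 g


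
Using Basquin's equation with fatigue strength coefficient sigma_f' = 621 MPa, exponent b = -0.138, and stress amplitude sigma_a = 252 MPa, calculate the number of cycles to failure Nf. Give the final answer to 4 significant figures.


sigma_a = sigma_f' * (2*Nf)^b
2*Nf = (sigma_a / sigma_f')^(1/b)
2*Nf = (252 / 621)^(1/-0.138)
2*Nf = 689.193
Nf = 344.6 cycles


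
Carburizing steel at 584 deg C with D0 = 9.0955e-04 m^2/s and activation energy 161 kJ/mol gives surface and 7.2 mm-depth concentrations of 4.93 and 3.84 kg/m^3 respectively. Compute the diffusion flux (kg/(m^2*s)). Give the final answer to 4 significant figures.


Step 1: D = D0 * exp(-Qd/(R*T))
T = 584 + 273.15 = 857.15 K
D = 9.0955e-04 * exp(-161e3 / (8.314 * 857.15)) = 1.40329e-13 m^2/s
Step 2: J = D * (C1 - C2) / dx
J = 1.40329e-13 * (4.93 - 3.84) / 7.2e-03
J = 2.124e-11 kg/(m^2*s)


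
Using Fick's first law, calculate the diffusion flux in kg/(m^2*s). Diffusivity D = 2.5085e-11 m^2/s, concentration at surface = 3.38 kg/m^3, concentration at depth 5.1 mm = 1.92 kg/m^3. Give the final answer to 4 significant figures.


J = -D * (dC/dx) = D * (C1 - C2) / dx
J = 2.5085e-11 * (3.38 - 1.92) / 5.1e-03
J = 7.181e-09 kg/(m^2*s)


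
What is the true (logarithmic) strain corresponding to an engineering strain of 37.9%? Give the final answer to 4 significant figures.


epsilon_true = ln(1 + epsilon_eng)
epsilon_true = ln(1 + 0.379)
epsilon_true = 0.3214


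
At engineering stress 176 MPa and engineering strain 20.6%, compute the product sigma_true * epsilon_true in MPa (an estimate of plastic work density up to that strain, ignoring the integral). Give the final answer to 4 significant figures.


sigma_true = sigma_eng * (1 + epsilon_eng)
sigma_true = 176 * (1 + 0.206) = 212.256 MPa
epsilon_true = ln(1 + epsilon_eng)
epsilon_true = ln(1 + 0.206) = 0.187309
sigma_true * epsilon_true = 212.256 * 0.187309 = 39.76 MPa


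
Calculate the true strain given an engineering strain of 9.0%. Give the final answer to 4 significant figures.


epsilon_true = ln(1 + epsilon_eng)
epsilon_true = ln(1 + 0.09)
epsilon_true = 0.08618


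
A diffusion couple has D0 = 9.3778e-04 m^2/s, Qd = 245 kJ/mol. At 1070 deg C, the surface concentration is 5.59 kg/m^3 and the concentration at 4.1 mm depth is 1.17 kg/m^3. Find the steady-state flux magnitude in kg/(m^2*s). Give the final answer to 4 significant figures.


Step 1: D = D0 * exp(-Qd/(R*T))
T = 1070 + 273.15 = 1343.15 K
D = 9.3778e-04 * exp(-245e3 / (8.314 * 1343.15)) = 2.77838e-13 m^2/s
Step 2: J = D * (C1 - C2) / dx
J = 2.77838e-13 * (5.59 - 1.17) / 4.1e-03
J = 2.995e-10 kg/(m^2*s)


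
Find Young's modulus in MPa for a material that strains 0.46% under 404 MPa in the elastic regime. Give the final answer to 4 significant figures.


E = sigma / epsilon
epsilon = 0.46% = 4.6e-03
E = 404 / 4.6e-03
E = 87830 MPa


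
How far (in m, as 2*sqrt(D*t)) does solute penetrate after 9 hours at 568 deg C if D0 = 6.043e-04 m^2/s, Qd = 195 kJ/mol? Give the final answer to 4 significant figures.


Step 1: D = D0 * exp(-Qd/(R*T))
T = 841.15 K
D = 6.043e-04 * exp(-195e3 / (8.314 * 841.15)) = 4.69348e-16 m^2/s
Step 2: L = 2*sqrt(D*t)
t = 9 h = 32400 s
L = 2*sqrt(4.69348e-16 * 32400) = 7.799e-06 m


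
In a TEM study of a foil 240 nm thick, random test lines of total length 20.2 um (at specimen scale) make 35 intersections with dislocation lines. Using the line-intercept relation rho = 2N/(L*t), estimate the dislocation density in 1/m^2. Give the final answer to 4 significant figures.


rho = 2N / (L * t)
L = 20.2 um = 2.02e-05 m, t = 240 nm = 2.4e-07 m
rho = 2 * 35 / (2.02e-05 * 2.4e-07)
rho = 1.444e+13 1/m^2


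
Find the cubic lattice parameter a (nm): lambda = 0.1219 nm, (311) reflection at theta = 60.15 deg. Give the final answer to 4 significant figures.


d = lambda / (2*sin(theta))
d = 0.1219 / (2*sin(60.15 deg))
d = 0.070273 nm
a = d * sqrt(h^2+k^2+l^2) = 0.070273 * sqrt(11)
a = 0.2331 nm


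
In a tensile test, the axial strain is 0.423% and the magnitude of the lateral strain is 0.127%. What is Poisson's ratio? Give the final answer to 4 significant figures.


nu = -epsilon_lat / epsilon_axial
Lateral strain is contraction (negative), so using magnitudes:
nu = 0.127 / 0.423
nu = 0.3002


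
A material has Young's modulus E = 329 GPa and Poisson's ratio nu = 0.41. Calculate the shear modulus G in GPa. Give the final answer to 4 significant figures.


G = E / (2*(1+nu))
G = 329 / (2*(1+0.41))
G = 116.7 GPa


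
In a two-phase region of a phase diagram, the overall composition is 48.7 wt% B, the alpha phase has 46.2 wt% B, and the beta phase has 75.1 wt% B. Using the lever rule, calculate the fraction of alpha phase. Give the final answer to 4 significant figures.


f_alpha = (C_beta - C0) / (C_beta - C_alpha)
f_alpha = (75.1 - 48.7) / (75.1 - 46.2)
f_alpha = 0.9135
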